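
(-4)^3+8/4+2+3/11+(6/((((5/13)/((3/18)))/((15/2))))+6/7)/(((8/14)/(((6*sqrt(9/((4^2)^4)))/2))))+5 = -1204681/22528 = -53.47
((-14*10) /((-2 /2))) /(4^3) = 35 /16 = 2.19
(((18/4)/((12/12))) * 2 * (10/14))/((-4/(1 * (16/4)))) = -45/7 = -6.43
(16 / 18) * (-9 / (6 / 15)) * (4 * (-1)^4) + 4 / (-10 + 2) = -161 / 2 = -80.50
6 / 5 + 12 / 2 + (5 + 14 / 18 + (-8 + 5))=449 / 45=9.98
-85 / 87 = -0.98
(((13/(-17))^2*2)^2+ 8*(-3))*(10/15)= -3780520/250563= -15.09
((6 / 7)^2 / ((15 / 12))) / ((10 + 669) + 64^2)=144 / 1169875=0.00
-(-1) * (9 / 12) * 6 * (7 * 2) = 63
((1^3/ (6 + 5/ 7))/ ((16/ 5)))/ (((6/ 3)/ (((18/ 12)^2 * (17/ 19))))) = 5355/ 114304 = 0.05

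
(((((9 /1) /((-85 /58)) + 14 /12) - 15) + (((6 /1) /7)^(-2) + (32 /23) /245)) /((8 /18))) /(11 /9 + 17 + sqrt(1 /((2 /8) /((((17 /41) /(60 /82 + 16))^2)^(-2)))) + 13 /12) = -1963631223 /153649621636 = -0.01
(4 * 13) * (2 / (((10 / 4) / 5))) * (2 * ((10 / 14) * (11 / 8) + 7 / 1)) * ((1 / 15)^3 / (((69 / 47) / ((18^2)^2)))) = 1415838528 / 20125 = 70352.22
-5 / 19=-0.26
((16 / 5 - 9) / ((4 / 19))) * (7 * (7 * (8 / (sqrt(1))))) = -53998 / 5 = -10799.60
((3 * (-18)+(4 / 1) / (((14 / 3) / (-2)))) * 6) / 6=-390 / 7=-55.71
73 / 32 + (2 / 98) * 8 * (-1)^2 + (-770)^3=-456532997.56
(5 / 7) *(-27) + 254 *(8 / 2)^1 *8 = 56761 / 7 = 8108.71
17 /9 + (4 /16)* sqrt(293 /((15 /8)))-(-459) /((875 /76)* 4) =sqrt(8790) /30 + 93364 /7875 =14.98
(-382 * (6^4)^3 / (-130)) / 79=415765426176 / 5135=80966976.86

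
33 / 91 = 0.36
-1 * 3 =-3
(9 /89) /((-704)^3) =-9 /31053316096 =-0.00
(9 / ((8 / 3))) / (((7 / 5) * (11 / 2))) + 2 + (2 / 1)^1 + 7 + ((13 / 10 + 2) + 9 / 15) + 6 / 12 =24391 / 1540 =15.84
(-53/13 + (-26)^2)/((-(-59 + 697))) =-8735/8294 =-1.05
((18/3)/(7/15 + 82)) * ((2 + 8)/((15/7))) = 420/1237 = 0.34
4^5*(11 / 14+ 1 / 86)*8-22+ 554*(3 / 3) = 2126212 / 301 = 7063.83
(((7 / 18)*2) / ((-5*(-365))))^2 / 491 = 49 / 132462286875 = 0.00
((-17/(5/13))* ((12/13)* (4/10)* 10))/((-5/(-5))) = -816/5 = -163.20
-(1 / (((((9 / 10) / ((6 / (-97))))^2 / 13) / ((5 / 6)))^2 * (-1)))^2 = -28561000000000000 / 4165133546829286530801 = -0.00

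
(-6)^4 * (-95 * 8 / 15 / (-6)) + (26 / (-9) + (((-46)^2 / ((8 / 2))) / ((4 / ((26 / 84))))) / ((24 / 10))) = 22091665 / 2016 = 10958.17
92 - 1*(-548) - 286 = 354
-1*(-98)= 98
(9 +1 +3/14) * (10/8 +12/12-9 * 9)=-6435/8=-804.38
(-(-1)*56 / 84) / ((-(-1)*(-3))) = -2 / 9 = -0.22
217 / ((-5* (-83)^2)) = -217 / 34445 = -0.01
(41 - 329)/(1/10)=-2880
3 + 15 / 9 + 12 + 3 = 59 / 3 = 19.67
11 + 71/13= 214/13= 16.46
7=7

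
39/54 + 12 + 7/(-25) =5599/450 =12.44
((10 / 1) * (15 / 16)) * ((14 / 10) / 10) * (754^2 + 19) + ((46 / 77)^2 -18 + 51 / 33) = 70786197227 / 94864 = 746186.09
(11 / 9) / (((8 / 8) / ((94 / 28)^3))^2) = 118571368619 / 67765824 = 1749.72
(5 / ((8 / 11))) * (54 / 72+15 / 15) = 385 / 32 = 12.03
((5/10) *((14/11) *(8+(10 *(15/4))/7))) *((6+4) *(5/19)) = 425/19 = 22.37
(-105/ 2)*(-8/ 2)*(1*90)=18900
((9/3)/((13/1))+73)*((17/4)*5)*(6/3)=3112.31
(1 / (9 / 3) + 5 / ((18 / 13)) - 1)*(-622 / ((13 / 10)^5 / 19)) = -31317700000 / 3341637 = -9371.96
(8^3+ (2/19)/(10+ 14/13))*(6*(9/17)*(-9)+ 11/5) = -1571062247/116280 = -13511.03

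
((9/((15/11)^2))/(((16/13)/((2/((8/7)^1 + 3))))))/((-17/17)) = -11011/5800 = -1.90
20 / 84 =5 / 21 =0.24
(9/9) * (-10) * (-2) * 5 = 100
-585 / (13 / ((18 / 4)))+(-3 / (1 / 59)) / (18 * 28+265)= -311799 / 1538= -202.73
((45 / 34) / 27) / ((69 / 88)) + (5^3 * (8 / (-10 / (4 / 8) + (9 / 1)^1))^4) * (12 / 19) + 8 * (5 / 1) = 60838411420 / 978911901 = 62.15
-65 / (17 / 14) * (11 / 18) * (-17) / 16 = 5005 / 144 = 34.76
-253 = -253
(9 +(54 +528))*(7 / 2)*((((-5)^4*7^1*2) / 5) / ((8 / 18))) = 32578875 / 4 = 8144718.75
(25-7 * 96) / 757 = -647 / 757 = -0.85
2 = 2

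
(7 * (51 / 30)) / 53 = 119 / 530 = 0.22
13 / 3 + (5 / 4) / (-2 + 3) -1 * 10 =-53 / 12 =-4.42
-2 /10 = -1 /5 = -0.20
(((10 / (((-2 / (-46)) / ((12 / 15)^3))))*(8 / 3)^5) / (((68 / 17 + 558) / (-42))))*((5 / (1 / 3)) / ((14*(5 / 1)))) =-48234496 / 189675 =-254.30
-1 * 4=-4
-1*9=-9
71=71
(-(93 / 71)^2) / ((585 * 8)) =-0.00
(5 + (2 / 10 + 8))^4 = 18974736 / 625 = 30359.58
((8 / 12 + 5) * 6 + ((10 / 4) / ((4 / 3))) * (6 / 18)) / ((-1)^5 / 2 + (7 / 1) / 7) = 277 / 4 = 69.25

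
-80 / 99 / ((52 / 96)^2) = -5120 / 1859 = -2.75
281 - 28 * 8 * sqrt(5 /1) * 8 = 281 - 1792 * sqrt(5) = -3726.03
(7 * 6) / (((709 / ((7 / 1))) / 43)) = 12642 / 709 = 17.83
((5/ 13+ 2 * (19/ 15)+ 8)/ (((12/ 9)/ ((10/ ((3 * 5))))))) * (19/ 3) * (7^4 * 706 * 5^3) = 857109160075/ 117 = 7325719316.88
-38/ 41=-0.93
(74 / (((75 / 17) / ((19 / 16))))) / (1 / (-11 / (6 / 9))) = -131461 / 400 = -328.65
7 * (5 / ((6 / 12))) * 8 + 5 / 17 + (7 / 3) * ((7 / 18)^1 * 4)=258841 / 459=563.92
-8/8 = -1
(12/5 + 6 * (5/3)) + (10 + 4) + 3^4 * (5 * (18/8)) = 18753/20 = 937.65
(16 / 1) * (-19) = -304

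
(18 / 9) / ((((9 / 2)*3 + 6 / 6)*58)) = 2 / 841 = 0.00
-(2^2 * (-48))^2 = -36864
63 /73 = 0.86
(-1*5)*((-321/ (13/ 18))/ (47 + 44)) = 28890/ 1183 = 24.42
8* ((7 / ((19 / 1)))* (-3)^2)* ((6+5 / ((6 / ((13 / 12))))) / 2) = 91.55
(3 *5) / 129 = 5 / 43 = 0.12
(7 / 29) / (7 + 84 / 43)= 43 / 1595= 0.03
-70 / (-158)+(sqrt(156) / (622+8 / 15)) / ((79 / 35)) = 75 * sqrt(39) / 52693+35 / 79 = 0.45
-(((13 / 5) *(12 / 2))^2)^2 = -37015056 / 625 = -59224.09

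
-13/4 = -3.25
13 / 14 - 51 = -701 / 14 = -50.07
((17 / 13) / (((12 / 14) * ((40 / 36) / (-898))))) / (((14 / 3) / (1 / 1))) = -264.22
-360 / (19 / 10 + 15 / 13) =-46800 / 397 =-117.88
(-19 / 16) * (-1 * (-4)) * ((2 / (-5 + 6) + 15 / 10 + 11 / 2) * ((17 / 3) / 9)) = -323 / 12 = -26.92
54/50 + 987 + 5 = 24827/25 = 993.08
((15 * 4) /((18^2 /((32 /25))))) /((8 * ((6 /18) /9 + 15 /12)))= 16 /695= 0.02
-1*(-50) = 50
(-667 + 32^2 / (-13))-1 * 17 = -9916 / 13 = -762.77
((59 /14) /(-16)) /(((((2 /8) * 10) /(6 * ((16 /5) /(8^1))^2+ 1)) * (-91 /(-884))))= -1003 /500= -2.01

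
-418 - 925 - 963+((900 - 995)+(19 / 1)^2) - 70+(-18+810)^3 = 496790978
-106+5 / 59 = -6249 / 59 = -105.92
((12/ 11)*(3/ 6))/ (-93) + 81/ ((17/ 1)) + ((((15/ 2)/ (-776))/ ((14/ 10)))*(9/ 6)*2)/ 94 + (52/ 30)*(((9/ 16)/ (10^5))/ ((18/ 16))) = 660258580630609/ 138749745750000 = 4.76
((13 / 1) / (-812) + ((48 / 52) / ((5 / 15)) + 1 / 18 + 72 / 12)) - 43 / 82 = 32269043 / 3895164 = 8.28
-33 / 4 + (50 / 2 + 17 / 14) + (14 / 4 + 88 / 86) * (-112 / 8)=-45.36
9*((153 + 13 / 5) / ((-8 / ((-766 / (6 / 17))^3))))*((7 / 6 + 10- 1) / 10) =6549716803408799 / 3600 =1819365778724.67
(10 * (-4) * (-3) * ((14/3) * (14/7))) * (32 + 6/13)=472640/13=36356.92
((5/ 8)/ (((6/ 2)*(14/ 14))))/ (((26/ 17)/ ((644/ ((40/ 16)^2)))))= 2737/ 195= 14.04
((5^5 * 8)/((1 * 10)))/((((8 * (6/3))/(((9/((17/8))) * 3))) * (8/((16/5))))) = 13500/17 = 794.12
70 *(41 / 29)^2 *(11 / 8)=192.39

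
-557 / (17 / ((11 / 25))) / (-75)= 6127 / 31875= 0.19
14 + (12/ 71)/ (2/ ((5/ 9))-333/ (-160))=301822/ 21513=14.03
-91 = -91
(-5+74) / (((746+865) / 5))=115 / 537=0.21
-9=-9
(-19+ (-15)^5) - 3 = -759397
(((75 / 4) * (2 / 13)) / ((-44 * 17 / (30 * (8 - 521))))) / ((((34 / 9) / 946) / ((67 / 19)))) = 787593375 / 15028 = 52408.40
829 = 829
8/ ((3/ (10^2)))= 800/ 3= 266.67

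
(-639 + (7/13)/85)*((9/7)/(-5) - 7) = 4637.27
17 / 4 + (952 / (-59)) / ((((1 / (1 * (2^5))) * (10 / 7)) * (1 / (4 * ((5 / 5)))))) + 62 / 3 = -5029747 / 3540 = -1420.83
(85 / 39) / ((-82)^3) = -85 / 21503352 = -0.00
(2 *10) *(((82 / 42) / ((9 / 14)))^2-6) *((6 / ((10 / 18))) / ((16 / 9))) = 1175 / 3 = 391.67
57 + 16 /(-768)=2735 /48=56.98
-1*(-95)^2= -9025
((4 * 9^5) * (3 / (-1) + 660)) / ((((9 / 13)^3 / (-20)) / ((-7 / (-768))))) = -1364040405 / 16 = -85252525.31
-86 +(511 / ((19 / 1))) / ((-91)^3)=-175905075 / 2045407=-86.00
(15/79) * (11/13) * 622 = 99.93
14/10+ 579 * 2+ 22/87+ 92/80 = 2019797/1740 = 1160.80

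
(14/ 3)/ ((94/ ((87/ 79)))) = 203/ 3713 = 0.05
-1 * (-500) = 500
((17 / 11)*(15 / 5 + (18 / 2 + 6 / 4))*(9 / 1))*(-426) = -879903 / 11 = -79991.18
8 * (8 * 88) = 5632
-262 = -262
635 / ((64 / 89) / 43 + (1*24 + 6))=2430145 / 114874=21.15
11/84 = 0.13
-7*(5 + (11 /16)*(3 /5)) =-3031 /80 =-37.89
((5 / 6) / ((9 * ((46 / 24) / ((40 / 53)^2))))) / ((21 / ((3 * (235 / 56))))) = 470000 / 28491687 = 0.02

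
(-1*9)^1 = -9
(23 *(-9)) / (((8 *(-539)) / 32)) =828 / 539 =1.54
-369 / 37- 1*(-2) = -295 / 37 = -7.97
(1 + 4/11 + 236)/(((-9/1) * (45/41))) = -107051/4455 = -24.03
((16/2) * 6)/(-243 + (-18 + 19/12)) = -576/3113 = -0.19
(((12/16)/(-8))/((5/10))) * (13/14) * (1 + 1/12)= -169/896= -0.19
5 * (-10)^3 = -5000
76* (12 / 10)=456 / 5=91.20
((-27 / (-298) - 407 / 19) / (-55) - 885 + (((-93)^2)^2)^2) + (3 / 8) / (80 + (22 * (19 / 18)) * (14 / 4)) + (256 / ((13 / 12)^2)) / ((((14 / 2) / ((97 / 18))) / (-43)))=11969001435818201823486803559 / 2138918962180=5595818096642295.59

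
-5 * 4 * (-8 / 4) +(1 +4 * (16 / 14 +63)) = 2083 / 7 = 297.57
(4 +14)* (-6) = -108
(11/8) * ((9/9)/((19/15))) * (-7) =-7.60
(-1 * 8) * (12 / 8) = -12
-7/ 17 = -0.41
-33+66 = 33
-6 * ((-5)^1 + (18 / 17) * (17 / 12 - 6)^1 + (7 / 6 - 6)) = 1498 / 17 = 88.12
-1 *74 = -74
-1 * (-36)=36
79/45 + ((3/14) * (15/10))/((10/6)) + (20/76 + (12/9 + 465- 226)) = 1161305/4788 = 242.54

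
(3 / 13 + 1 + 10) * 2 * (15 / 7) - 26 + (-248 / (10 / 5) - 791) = -81251 / 91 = -892.87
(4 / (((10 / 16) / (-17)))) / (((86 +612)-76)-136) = -272 / 1215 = -0.22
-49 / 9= -5.44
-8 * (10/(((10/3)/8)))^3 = -110592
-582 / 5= -116.40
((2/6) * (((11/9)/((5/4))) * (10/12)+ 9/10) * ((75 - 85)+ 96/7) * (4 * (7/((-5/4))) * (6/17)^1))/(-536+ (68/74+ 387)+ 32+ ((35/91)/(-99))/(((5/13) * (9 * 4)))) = 940697472/6505652225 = 0.14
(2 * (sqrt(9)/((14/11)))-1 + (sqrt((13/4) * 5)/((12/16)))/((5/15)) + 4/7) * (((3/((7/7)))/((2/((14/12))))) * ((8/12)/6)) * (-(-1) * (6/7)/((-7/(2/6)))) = -sqrt(65)/63-5/147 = -0.16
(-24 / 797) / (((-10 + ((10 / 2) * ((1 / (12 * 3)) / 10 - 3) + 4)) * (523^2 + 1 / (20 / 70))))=384 / 73201369595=0.00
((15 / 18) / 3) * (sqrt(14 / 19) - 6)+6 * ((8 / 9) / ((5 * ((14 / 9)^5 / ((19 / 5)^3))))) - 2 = 5 * sqrt(266) / 342+173920841 / 63026250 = 3.00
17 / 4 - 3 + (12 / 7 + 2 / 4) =97 / 28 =3.46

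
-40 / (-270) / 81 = 4 / 2187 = 0.00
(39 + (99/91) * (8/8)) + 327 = 33405/91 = 367.09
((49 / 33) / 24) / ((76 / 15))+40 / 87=274625 / 581856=0.47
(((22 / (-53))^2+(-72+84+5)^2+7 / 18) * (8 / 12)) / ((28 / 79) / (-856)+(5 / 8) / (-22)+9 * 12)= 21781517688304 / 12182793284349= 1.79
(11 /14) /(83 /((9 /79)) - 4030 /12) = 99 /49483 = 0.00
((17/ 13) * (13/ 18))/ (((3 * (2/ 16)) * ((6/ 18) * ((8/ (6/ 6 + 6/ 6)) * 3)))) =17/ 27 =0.63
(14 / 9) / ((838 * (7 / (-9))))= -1 / 419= -0.00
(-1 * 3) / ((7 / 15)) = -45 / 7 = -6.43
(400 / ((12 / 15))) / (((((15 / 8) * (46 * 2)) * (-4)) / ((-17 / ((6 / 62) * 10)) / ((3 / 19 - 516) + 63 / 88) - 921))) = 118982945930 / 178287237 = 667.37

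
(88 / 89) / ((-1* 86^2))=-22 / 164561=-0.00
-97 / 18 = -5.39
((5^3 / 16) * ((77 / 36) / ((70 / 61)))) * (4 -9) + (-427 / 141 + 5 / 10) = -4079021 / 54144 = -75.34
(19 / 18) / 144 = 0.01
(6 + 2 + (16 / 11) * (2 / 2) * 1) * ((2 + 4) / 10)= 312 / 55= 5.67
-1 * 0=0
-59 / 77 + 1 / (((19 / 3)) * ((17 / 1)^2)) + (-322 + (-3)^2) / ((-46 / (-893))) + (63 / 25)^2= -73793590004157 / 12155701250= -6070.70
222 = 222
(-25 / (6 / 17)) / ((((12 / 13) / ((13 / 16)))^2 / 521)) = -6324119425 / 221184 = -28592.12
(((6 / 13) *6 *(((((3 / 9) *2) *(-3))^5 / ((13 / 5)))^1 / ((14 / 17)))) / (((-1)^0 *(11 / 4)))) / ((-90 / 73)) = 158848 / 13013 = 12.21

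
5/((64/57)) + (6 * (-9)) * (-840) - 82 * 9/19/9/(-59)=3254632573/71744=45364.53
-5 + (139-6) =128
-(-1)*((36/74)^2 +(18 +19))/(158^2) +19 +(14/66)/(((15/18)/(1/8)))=17888117229/939832190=19.03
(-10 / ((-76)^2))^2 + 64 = 533794841 / 8340544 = 64.00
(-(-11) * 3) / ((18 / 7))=77 / 6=12.83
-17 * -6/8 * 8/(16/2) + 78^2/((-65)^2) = 1419/100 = 14.19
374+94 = 468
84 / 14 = 6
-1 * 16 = -16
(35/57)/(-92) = -35/5244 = -0.01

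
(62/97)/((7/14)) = 1.28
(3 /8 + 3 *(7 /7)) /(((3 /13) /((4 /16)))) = 3.66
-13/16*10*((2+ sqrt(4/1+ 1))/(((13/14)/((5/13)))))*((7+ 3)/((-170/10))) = 875/221+ 875*sqrt(5)/442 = 8.39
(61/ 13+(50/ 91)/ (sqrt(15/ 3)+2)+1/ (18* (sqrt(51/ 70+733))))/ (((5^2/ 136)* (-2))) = -22236/ 2275-136* sqrt(5)/ 91-34* sqrt(3595270)/ 11556225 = -13.12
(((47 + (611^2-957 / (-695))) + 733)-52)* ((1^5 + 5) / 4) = 389947518 / 695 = 561075.57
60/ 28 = 15/ 7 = 2.14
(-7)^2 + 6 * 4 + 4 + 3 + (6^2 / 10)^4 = 154976 / 625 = 247.96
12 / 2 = 6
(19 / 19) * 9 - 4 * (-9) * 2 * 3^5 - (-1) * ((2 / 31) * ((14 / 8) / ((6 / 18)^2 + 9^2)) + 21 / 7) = 792412143 / 45260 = 17508.00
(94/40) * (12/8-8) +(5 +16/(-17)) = -7627/680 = -11.22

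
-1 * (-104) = 104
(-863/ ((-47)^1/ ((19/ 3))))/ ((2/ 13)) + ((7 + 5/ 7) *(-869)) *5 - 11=-64695247/ 1974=-32773.68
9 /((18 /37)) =37 /2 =18.50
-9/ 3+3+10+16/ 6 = 38/ 3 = 12.67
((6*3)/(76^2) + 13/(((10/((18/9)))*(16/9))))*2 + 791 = 11464367/14440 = 793.93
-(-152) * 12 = 1824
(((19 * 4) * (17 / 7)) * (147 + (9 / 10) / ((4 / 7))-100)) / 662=627589 / 46340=13.54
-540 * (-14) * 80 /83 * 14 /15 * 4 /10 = 225792 /83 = 2720.39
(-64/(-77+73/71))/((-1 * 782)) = -1136/1054527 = -0.00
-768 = -768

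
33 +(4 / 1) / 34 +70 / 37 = 22021 / 629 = 35.01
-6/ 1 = -6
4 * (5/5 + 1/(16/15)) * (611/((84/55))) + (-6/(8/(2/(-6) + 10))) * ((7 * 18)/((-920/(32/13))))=1558651469/502320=3102.91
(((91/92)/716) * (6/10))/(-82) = -273/27007520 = -0.00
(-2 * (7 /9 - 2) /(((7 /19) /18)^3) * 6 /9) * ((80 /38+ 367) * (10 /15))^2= 3947164155264 /343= 11507767216.51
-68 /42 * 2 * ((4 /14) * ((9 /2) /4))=-1.04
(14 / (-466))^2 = 49 / 54289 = 0.00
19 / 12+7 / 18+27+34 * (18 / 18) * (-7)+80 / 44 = -82055 / 396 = -207.21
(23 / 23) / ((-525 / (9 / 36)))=-1 / 2100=-0.00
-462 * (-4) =1848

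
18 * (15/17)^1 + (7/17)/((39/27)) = 3573/221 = 16.17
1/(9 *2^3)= 1/72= 0.01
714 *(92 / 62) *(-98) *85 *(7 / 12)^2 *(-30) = 2792903225 / 31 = 90093652.42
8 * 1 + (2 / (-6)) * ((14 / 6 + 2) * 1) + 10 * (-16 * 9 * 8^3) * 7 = -46448581 / 9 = -5160953.44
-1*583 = -583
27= 27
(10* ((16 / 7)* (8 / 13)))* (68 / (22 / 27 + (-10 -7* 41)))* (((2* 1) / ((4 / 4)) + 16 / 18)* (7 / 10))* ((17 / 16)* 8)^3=-32072064 / 7997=-4010.51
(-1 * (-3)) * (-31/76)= -93/76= -1.22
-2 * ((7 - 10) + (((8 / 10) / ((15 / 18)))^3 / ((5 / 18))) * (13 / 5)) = -4125882 / 390625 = -10.56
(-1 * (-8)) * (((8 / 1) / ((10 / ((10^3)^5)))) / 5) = 1280000000000000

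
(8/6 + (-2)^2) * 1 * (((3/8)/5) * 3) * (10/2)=6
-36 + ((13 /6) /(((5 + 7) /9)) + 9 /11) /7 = -21961 /616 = -35.65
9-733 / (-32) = 1021 / 32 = 31.91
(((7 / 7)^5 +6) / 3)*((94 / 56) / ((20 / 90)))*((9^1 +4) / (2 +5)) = 1833 / 56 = 32.73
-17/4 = -4.25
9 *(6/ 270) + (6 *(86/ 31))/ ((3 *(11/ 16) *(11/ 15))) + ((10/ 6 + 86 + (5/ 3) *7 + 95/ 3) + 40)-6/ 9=10214258/ 56265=181.54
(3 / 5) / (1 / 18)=54 / 5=10.80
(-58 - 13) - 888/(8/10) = -1181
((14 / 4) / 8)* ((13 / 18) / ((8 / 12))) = 91 / 192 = 0.47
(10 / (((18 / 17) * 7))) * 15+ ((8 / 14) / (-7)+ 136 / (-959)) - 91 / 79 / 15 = 52867914 / 2651635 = 19.94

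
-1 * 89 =-89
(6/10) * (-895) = -537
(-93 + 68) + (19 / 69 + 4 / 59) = -24.66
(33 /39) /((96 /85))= 0.75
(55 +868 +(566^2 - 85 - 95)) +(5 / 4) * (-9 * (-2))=321121.50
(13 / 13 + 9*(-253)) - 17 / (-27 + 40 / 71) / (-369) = -1576388395 / 692613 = -2276.00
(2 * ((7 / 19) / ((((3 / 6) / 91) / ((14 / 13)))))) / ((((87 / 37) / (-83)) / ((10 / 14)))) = -6019160 / 1653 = -3641.36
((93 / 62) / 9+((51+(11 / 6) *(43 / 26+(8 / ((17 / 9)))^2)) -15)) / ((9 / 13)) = 3249859 / 31212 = 104.12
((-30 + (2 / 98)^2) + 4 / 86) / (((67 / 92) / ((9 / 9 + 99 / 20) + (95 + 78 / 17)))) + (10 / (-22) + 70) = -5524930679706 / 1293531547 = -4271.20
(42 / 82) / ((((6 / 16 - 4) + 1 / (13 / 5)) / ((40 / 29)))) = -87360 / 400693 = -0.22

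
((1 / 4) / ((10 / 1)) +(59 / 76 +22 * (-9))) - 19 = -164311 / 760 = -216.20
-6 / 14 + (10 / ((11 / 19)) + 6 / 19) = 25105 / 1463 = 17.16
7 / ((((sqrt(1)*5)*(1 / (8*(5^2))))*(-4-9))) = -280 / 13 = -21.54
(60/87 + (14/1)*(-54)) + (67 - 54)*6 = -19642/29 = -677.31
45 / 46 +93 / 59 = 6933 / 2714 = 2.55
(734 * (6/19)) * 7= 30828/19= 1622.53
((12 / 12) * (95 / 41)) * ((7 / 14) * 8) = 380 / 41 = 9.27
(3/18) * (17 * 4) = 34/3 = 11.33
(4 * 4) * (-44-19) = -1008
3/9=1/3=0.33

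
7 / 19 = 0.37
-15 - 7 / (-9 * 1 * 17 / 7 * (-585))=-1342624 / 89505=-15.00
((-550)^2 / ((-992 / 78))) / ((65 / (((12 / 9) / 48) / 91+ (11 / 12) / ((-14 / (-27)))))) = -25031875 / 38688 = -647.02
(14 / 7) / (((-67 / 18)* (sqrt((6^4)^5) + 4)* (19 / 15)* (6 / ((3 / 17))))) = -27 / 130854860138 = -0.00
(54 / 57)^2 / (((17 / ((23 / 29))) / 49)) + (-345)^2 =21183601473 / 177973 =119027.05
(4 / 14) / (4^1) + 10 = 141 / 14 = 10.07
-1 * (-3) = 3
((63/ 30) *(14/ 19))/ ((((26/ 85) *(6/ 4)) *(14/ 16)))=952/ 247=3.85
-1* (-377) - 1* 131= 246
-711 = -711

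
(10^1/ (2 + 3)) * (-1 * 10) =-20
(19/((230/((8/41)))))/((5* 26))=38/306475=0.00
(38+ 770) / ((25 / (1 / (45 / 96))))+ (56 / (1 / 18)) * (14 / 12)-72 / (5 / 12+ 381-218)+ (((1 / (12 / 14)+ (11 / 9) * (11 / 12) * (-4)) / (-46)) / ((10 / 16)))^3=1244.51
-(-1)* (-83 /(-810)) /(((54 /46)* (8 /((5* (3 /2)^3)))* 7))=1909 /72576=0.03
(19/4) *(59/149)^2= 66139/88804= 0.74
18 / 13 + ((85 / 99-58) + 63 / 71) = -5013808 / 91377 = -54.87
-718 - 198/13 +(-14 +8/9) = -87322/117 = -746.34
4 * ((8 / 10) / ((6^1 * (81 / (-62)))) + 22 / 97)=58808 / 117855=0.50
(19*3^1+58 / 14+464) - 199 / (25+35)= 219167 / 420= 521.83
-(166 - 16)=-150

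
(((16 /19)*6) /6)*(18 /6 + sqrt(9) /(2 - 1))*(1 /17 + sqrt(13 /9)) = 96 /323 + 32*sqrt(13) /19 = 6.37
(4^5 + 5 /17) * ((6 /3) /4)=17413 /34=512.15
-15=-15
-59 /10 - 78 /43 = -3317 /430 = -7.71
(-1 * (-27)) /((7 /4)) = 108 /7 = 15.43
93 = 93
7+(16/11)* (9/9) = 93/11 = 8.45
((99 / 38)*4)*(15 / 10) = 297 / 19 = 15.63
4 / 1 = 4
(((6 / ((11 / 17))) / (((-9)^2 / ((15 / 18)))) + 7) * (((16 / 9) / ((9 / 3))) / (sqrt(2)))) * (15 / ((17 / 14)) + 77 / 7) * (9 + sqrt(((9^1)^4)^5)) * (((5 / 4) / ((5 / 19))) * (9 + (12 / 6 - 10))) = 1149948255278.20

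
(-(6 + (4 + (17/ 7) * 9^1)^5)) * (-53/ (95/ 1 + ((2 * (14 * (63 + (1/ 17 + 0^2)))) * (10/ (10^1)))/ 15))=2879991.87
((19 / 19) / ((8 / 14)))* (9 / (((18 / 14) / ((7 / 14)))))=49 / 8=6.12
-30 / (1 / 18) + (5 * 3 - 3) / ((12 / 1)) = -539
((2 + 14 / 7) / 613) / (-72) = -1 / 11034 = -0.00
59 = 59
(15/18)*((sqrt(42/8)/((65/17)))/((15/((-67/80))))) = -1139*sqrt(21)/187200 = -0.03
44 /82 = 22 /41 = 0.54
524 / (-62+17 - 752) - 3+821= 651422 / 797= 817.34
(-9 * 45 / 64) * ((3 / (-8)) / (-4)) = -1215 / 2048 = -0.59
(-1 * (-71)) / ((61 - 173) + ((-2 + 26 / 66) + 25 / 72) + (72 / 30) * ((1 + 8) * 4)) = -281160 / 106361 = -2.64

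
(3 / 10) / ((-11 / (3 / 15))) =-3 / 550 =-0.01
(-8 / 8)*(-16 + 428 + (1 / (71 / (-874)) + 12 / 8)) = -56969 / 142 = -401.19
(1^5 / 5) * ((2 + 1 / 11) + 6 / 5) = 181 / 275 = 0.66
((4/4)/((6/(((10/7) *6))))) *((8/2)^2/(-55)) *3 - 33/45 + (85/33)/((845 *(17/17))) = -128636/65065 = -1.98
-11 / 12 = -0.92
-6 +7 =1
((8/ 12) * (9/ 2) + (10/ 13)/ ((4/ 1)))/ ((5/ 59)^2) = 288923/ 650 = 444.50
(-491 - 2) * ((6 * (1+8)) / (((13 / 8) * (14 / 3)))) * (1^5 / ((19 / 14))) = -2586.75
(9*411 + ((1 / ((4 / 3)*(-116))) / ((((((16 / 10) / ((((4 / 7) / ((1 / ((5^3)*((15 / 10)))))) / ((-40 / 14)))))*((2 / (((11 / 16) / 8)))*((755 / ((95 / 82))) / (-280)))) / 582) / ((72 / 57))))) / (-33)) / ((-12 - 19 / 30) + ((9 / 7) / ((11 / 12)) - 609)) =-785475044264295 / 131702502444544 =-5.96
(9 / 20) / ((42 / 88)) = 33 / 35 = 0.94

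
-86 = -86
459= 459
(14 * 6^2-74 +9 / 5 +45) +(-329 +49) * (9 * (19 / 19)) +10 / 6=-30623 / 15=-2041.53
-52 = -52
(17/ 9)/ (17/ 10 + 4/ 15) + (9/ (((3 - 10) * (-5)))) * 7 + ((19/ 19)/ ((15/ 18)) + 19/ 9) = 3224/ 531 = 6.07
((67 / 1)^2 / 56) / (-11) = -4489 / 616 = -7.29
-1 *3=-3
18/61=0.30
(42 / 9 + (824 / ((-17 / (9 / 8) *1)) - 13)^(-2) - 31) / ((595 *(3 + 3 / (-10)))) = -104113549 / 6351638328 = -0.02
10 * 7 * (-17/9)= -1190/9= -132.22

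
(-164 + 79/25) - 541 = -17546/25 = -701.84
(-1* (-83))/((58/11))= 913/58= 15.74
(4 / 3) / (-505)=-4 / 1515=-0.00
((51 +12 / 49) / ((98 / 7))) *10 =12555 / 343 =36.60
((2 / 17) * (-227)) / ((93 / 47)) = -21338 / 1581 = -13.50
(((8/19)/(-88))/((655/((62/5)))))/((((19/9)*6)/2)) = -186/13005025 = -0.00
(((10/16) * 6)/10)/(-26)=-3/208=-0.01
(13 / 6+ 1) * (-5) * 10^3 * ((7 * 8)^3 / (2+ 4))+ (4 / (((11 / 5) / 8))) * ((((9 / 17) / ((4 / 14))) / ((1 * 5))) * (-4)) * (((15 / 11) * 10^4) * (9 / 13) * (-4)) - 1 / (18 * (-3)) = -668025281253259 / 1444014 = -462616900.70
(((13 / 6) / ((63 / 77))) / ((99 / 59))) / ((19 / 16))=1.33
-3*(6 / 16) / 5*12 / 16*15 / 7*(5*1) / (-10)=81 / 448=0.18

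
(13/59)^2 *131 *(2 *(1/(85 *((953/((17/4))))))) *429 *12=56985786/16586965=3.44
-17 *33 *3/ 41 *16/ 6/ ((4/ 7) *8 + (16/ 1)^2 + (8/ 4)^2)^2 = -27489/ 17578258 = -0.00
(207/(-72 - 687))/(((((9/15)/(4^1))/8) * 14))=-80/77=-1.04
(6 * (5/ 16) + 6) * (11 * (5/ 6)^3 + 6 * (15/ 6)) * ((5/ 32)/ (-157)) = -0.17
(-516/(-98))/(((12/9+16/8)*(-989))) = -9/5635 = -0.00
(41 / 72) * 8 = 41 / 9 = 4.56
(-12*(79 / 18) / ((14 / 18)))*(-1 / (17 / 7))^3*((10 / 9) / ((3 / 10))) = 774200 / 44217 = 17.51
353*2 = 706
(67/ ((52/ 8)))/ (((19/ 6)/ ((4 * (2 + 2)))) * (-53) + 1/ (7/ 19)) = -90048/ 67925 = -1.33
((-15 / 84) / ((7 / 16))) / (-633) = 20 / 31017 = 0.00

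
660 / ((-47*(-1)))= 660 / 47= 14.04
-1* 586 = -586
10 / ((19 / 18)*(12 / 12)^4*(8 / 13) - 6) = -585 / 313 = -1.87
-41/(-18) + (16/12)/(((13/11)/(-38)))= -9499/234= -40.59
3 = 3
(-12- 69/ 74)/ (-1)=957/ 74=12.93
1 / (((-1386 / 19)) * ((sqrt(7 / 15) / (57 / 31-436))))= 255721 * sqrt(105) / 300762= 8.71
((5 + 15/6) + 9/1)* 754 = 12441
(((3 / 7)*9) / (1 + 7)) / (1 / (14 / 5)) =1.35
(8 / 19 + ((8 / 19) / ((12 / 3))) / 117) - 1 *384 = -852694 / 2223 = -383.58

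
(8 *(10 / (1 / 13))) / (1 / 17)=17680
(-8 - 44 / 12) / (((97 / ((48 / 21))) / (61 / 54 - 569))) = 1226600 / 7857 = 156.12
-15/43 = -0.35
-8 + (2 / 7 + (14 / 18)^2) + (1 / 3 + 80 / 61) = -189002 / 34587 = -5.46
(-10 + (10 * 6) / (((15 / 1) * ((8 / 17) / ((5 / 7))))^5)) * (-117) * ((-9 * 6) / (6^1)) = -1449709109615 / 137682944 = -10529.33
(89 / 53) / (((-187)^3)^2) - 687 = -1556977174792234810 / 2266342321386077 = -687.00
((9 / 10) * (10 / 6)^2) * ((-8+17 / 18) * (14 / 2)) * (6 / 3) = -4445 / 18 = -246.94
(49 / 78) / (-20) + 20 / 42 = 1619 / 3640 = 0.44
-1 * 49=-49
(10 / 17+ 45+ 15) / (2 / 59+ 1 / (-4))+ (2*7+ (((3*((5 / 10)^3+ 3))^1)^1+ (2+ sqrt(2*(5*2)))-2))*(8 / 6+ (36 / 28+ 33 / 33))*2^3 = 1216*sqrt(5) / 21+ 2405708 / 6069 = 525.87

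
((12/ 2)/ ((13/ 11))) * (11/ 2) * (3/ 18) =4.65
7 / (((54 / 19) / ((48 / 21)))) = 152 / 27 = 5.63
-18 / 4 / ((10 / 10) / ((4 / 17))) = -18 / 17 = -1.06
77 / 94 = 0.82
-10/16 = -5/8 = -0.62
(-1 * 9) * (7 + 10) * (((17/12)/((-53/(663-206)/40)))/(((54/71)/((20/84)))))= 234429575/10017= 23403.17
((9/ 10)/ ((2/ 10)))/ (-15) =-3/ 10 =-0.30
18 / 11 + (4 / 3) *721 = 31778 / 33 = 962.97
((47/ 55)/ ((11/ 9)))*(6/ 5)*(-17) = -43146/ 3025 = -14.26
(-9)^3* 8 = -5832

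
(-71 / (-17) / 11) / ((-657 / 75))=-1775 / 40953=-0.04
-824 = -824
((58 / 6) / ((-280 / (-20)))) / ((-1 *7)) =-29 / 294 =-0.10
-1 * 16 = -16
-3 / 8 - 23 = -187 / 8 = -23.38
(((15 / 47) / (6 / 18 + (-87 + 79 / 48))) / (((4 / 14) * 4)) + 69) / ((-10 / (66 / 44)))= -5671737 / 548020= -10.35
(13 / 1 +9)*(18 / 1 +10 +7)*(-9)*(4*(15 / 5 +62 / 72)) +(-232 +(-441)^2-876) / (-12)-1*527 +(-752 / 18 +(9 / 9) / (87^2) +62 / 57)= -123712.11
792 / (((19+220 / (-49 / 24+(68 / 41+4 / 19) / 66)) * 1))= -109311048 / 12459079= -8.77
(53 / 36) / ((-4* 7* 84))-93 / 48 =-164105 / 84672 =-1.94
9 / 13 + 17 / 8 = 293 / 104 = 2.82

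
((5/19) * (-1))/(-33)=5/627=0.01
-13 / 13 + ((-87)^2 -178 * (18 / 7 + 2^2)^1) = 44788 / 7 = 6398.29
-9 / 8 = -1.12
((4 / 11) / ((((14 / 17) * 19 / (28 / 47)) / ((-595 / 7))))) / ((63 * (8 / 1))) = -1445 / 618849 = -0.00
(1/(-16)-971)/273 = -5179/1456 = -3.56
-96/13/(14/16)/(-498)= 128/7553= 0.02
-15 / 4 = -3.75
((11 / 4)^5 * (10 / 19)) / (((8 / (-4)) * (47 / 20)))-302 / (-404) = -16.86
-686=-686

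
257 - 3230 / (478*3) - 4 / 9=547006 / 2151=254.30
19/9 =2.11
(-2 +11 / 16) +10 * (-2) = -341 / 16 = -21.31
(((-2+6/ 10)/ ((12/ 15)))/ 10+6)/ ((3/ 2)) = 233/ 60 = 3.88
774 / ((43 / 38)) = 684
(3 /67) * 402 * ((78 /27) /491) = 0.11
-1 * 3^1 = -3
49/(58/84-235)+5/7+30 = 30.51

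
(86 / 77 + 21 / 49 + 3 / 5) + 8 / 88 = 123 / 55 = 2.24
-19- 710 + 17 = -712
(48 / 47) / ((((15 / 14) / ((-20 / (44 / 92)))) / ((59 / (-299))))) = 52864 / 6721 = 7.87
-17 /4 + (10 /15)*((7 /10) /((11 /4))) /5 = -13913 /3300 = -4.22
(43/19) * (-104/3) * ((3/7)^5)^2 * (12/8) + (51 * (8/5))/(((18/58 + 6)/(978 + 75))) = 22289405947557372/1636944067955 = 13616.47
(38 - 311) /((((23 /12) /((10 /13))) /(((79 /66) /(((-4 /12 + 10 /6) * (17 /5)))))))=-28.93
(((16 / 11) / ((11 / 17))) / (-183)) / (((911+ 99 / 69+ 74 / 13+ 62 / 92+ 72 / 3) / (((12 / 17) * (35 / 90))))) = -0.00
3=3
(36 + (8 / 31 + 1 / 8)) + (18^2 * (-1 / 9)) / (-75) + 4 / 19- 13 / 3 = 11570407 / 353400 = 32.74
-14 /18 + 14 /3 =35 /9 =3.89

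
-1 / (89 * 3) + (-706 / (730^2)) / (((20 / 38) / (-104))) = 45893869 / 177855375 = 0.26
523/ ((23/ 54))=28242/ 23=1227.91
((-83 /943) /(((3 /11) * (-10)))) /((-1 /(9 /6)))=-913 /18860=-0.05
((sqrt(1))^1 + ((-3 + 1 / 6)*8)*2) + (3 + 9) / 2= -115 / 3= -38.33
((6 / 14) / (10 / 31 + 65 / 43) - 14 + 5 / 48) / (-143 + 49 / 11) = 41153761 / 417332160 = 0.10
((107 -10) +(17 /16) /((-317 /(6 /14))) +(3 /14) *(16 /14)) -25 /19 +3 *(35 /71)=32656934487 /335264272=97.41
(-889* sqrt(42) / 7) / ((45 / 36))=-508* sqrt(42) / 5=-658.44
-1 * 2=-2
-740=-740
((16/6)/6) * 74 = 296/9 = 32.89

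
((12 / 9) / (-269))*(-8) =0.04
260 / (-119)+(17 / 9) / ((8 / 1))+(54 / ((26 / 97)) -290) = -10078829 / 111384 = -90.49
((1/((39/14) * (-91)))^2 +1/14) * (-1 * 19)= -1.36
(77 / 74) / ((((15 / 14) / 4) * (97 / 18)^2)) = 232848 / 1740665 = 0.13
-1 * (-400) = 400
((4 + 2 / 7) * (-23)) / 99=-230 / 231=-1.00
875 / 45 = 175 / 9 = 19.44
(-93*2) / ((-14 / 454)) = 42222 / 7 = 6031.71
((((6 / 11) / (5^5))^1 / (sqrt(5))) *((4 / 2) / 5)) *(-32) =-384 *sqrt(5) / 859375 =-0.00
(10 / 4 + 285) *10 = 2875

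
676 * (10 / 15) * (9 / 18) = 676 / 3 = 225.33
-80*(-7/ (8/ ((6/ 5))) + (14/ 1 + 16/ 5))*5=-6460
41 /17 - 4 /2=7 /17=0.41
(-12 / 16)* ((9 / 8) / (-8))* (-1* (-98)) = 1323 / 128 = 10.34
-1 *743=-743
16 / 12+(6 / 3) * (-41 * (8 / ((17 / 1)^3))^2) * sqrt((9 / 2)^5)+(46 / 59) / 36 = 1439 / 1062 - 159408 * sqrt(2) / 24137569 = 1.35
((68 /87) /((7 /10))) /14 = 340 /4263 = 0.08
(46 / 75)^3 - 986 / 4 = -207789703 / 843750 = -246.27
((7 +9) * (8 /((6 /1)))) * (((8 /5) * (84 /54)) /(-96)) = -224 /405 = -0.55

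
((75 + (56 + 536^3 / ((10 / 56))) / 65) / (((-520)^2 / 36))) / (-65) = -38805867207 / 1428050000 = -27.17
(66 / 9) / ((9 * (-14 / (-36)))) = 44 / 21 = 2.10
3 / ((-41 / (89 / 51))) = -89 / 697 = -0.13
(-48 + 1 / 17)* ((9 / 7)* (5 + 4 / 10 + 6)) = -83619 / 119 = -702.68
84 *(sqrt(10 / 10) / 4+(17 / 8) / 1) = 399 / 2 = 199.50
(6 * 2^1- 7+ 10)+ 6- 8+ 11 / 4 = 63 / 4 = 15.75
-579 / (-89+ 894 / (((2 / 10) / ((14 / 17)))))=-9843 / 61067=-0.16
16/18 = 0.89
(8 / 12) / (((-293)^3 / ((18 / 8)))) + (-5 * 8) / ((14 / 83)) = -83510473261 / 352152598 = -237.14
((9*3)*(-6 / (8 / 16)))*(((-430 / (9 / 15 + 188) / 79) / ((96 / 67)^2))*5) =217155375 / 9535616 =22.77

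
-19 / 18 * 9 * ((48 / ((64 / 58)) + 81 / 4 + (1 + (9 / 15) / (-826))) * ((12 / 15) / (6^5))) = -10161751 / 160574400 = -0.06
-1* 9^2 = -81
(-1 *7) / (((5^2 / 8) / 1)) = -56 / 25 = -2.24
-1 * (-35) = 35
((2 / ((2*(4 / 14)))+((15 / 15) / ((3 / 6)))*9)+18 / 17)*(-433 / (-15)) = 332111 / 510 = 651.20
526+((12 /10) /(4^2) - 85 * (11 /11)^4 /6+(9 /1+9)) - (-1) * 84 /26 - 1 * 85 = 448.14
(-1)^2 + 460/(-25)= -87/5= -17.40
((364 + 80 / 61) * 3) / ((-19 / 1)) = -66852 / 1159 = -57.68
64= 64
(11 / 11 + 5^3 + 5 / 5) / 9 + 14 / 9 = 47 / 3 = 15.67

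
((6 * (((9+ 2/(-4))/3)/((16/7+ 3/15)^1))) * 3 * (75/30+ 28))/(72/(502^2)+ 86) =134507135/18485296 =7.28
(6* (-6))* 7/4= -63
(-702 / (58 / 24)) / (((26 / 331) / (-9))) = 965196 / 29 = 33282.62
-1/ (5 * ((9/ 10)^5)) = -20000/ 59049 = -0.34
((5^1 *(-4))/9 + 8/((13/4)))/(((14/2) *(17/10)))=40/1989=0.02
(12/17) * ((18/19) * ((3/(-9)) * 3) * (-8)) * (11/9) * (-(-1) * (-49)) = -103488/323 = -320.40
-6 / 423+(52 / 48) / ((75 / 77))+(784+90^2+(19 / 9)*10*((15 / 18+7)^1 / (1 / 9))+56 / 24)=438894847 / 42300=10375.76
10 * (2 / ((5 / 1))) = 4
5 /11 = 0.45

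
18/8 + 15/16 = 51/16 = 3.19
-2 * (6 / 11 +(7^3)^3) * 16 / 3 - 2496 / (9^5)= -93195526734368 / 216513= -430438480.53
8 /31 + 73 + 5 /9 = 20594 /279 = 73.81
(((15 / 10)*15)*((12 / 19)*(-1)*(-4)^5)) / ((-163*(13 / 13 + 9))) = -27648 / 3097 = -8.93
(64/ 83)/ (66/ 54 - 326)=-576/ 242609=-0.00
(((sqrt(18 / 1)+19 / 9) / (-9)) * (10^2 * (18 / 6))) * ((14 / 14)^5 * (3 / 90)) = -10 * sqrt(2) / 3 - 190 / 81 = -7.06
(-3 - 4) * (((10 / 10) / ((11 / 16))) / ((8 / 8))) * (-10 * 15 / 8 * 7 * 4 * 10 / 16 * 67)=2462250 / 11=223840.91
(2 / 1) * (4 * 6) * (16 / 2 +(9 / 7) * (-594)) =-253920 / 7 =-36274.29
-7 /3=-2.33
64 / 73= 0.88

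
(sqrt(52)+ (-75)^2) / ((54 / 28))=2920.41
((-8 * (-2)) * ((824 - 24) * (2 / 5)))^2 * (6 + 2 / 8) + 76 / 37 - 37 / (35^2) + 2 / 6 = 22278144320518 / 135975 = 163840002.36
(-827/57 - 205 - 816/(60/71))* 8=-2702048/285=-9480.87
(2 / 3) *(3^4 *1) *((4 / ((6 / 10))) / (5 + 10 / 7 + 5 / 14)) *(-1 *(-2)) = 2016 / 19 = 106.11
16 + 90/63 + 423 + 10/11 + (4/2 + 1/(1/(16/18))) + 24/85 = 26183797/58905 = 444.51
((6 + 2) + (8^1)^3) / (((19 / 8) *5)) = 832 / 19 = 43.79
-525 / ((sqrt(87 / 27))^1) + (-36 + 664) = 628 - 1575 * sqrt(29) / 29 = 335.53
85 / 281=0.30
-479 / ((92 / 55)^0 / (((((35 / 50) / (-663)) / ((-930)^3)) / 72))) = -3353 / 383967857520000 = -0.00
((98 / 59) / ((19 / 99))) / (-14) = -693 / 1121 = -0.62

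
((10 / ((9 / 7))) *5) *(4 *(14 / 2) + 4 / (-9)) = 86800 / 81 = 1071.60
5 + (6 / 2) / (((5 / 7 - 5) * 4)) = 193 / 40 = 4.82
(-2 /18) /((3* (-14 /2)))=1 /189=0.01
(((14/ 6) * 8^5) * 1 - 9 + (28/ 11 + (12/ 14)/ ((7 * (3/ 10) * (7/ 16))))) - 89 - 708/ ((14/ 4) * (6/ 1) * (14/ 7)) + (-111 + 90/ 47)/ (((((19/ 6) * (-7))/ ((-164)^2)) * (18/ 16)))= 1960921542344/ 10107867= 193999.54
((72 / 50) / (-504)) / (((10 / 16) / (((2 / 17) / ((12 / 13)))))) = -26 / 44625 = -0.00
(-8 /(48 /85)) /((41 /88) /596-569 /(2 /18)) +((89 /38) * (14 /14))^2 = 6385631820181 /1163515275444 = 5.49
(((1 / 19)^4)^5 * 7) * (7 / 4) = 49 / 150359893830183832773422404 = 0.00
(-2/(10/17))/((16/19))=-323/80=-4.04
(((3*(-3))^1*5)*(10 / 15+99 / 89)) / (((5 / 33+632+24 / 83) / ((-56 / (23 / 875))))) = 269.68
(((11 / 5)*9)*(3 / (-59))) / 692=-297 / 204140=-0.00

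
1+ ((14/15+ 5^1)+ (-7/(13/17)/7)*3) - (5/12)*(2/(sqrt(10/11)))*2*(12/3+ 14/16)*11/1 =587/195 - 143*sqrt(110)/16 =-90.73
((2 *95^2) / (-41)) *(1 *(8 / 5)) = -28880 / 41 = -704.39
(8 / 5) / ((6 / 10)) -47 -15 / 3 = -148 / 3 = -49.33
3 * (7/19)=21/19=1.11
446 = 446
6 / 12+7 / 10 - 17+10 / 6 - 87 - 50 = -2267 / 15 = -151.13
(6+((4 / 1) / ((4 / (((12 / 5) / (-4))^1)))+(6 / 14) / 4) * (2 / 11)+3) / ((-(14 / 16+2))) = -27444 / 8855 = -3.10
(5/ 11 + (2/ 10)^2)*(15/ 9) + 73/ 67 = 21157/ 11055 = 1.91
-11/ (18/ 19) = -209/ 18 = -11.61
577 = 577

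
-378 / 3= -126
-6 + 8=2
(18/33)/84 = 1/154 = 0.01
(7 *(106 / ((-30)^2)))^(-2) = 202500 / 137641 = 1.47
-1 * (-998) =998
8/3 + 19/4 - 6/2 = 4.42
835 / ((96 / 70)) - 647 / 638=9307247 / 15312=607.84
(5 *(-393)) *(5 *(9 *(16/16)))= -88425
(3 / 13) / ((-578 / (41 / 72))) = -41 / 180336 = -0.00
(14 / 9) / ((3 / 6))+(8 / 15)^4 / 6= 474548 / 151875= 3.12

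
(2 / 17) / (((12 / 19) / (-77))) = -1463 / 102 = -14.34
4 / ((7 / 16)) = 64 / 7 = 9.14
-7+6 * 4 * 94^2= 212057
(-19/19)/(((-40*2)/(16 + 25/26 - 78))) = -0.76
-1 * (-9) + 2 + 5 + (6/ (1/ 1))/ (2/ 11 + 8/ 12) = 323/ 14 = 23.07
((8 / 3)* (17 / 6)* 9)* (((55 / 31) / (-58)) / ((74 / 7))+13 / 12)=7331488 / 99789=73.47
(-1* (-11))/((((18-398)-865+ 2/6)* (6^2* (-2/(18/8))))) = 33/119488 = 0.00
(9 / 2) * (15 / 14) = 135 / 28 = 4.82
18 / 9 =2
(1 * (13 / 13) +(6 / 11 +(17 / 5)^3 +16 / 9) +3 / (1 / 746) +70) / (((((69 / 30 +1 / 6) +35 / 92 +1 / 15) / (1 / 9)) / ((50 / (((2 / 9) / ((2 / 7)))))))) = 5352378208 / 928851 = 5762.36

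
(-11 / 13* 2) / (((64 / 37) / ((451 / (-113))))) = 183557 / 47008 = 3.90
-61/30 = -2.03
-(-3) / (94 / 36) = 54 / 47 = 1.15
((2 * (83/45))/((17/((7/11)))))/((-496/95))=-11039/417384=-0.03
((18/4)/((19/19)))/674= 9/1348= 0.01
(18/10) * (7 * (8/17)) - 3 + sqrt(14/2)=sqrt(7) + 249/85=5.58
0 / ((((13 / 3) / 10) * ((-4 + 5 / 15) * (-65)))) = 0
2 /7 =0.29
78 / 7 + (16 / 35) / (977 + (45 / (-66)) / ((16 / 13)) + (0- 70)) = 17777506 / 1595345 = 11.14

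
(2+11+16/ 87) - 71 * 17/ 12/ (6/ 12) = -10903/ 58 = -187.98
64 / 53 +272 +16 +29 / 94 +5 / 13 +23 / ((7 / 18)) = 158243073 / 453362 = 349.04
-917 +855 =-62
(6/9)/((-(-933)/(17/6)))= 0.00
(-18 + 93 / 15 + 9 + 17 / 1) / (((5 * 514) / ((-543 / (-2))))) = 38553 / 25700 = 1.50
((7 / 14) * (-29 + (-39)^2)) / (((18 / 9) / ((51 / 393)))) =48.40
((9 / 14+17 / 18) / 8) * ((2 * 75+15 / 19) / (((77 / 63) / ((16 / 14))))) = 286500 / 10241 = 27.98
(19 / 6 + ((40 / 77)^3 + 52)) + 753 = 2214112517 / 2739198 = 808.31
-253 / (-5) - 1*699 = -3242 / 5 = -648.40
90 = 90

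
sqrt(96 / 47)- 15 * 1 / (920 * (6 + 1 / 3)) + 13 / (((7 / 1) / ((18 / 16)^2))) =4 * sqrt(282) / 47 + 459657 / 195776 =3.78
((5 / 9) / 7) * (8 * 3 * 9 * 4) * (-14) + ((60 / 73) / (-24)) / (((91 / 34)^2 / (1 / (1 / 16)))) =-580378720 / 604513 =-960.08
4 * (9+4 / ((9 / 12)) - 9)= 64 / 3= 21.33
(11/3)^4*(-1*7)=-102487/81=-1265.27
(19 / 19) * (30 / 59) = 30 / 59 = 0.51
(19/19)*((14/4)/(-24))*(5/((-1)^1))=0.73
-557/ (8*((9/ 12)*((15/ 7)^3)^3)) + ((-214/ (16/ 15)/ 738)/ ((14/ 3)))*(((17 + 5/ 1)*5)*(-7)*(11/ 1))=37322090594524903/ 75656531250000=493.31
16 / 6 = 8 / 3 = 2.67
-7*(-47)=329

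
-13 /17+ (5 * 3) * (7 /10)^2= 2239 /340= 6.59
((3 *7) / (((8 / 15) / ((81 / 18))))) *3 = 8505 / 16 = 531.56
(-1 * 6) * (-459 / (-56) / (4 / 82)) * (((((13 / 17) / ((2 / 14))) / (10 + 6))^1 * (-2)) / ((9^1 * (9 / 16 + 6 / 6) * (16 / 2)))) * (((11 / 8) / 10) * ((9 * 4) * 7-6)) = 6490341 / 32000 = 202.82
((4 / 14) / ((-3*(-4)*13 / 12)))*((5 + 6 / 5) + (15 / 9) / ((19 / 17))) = 4384 / 25935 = 0.17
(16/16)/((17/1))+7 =120/17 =7.06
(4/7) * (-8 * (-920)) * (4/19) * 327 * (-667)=-25684515840/133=-193116660.45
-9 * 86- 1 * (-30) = -744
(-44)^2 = 1936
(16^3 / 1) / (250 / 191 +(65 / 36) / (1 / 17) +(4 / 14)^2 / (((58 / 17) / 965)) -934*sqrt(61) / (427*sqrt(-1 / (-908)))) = -8.91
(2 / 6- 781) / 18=-1171 / 27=-43.37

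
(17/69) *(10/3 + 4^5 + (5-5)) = 2278/9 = 253.11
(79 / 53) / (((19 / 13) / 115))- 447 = -332024 / 1007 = -329.72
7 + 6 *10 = 67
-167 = -167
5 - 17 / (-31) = 172 / 31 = 5.55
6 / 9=2 / 3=0.67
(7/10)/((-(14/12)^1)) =-3/5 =-0.60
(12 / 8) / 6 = 1 / 4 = 0.25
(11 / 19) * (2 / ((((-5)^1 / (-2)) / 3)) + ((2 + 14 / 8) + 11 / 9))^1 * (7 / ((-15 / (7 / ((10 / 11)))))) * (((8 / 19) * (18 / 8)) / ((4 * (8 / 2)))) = -7867783 / 8664000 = -0.91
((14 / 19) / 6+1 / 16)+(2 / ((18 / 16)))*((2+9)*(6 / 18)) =55025 / 8208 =6.70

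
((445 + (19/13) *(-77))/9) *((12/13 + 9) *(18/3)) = 371692/169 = 2199.36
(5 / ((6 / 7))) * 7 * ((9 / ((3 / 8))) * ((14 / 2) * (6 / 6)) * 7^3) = 2352980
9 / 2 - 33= -28.50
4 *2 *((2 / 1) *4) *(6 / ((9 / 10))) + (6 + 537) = 2909 / 3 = 969.67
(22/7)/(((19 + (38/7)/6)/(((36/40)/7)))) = 27/1330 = 0.02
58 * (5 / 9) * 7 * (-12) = -8120 / 3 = -2706.67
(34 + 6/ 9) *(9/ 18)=52/ 3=17.33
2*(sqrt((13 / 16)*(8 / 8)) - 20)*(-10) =400 - 5*sqrt(13) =381.97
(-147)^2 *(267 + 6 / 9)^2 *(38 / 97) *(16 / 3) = 941297336672 / 291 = 3234698751.45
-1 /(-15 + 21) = -0.17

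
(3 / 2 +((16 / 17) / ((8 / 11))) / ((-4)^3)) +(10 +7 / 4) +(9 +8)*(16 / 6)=95575 / 1632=58.56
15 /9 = 5 /3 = 1.67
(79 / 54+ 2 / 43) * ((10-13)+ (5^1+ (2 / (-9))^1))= 28040 / 10449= 2.68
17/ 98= 0.17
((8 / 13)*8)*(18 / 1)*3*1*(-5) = -1329.23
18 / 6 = 3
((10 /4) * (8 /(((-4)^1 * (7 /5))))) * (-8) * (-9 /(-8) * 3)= 675 /7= 96.43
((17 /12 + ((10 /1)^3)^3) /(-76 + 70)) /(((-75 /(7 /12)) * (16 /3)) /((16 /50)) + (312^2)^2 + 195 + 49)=-84000000119 /4775829628320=-0.02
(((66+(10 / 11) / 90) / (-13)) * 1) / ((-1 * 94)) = 6535 / 120978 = 0.05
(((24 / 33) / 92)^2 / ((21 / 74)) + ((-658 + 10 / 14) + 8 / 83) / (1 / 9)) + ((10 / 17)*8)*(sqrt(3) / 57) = -659889815393 / 111567687 + 80*sqrt(3) / 969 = -5914.56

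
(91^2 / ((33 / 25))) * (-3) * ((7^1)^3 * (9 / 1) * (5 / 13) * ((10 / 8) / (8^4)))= -1229011875 / 180224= -6819.36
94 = 94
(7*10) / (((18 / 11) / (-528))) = -67760 / 3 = -22586.67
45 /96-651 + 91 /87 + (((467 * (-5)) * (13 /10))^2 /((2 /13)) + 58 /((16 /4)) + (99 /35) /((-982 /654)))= 59892054.76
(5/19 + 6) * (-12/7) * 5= -1020/19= -53.68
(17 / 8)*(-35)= -595 / 8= -74.38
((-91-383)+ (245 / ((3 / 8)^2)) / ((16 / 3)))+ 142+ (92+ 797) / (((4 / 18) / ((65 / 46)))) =1558723 / 276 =5647.55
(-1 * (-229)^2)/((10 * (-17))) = 52441/170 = 308.48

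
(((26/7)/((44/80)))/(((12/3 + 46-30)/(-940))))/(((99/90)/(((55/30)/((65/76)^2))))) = -2171776/3003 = -723.20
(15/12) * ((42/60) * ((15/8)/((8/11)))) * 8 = 1155/64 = 18.05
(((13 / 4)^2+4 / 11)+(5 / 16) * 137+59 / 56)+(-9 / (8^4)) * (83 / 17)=54.78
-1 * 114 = -114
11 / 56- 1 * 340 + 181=-158.80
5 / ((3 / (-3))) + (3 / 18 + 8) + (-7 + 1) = -17 / 6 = -2.83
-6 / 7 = -0.86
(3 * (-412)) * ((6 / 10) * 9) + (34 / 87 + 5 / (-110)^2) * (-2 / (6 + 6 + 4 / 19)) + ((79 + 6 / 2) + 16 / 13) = -2092679137577 / 317494320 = -6591.23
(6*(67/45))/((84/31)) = 2077/630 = 3.30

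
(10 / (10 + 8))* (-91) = -455 / 9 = -50.56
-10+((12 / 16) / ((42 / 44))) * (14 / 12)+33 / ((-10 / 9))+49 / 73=-166931 / 4380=-38.11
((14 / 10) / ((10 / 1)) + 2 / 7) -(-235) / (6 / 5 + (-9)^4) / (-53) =258697217 / 608644050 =0.43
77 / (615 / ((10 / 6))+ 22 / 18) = 99 / 476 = 0.21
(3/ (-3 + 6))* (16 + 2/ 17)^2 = 75076/ 289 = 259.78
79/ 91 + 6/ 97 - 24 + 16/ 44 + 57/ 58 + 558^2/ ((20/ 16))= 7013330695011/ 28158130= 249069.48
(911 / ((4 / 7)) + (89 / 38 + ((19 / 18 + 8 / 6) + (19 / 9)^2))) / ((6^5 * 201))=0.00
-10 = -10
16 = 16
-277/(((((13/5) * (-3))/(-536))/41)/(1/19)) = -30436760/741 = -41075.25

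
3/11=0.27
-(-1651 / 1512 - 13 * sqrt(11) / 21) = 1651 / 1512 + 13 * sqrt(11) / 21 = 3.15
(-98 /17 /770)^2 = 49 /874225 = 0.00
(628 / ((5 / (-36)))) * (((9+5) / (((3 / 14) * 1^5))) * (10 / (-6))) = 492352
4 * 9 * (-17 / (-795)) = 204 / 265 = 0.77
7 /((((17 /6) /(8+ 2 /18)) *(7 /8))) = 1168 /51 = 22.90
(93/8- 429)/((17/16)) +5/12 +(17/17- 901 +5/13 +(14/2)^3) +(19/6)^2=-1867660/1989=-938.99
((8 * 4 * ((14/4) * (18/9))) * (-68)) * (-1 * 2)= 30464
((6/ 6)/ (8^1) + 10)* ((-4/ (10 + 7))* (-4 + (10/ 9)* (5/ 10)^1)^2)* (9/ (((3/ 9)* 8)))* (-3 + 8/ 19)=1271403/ 5168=246.01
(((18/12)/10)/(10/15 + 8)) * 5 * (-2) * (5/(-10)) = 9/104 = 0.09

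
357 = 357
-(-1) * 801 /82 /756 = 89 /6888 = 0.01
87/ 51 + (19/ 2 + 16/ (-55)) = 20411/ 1870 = 10.91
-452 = -452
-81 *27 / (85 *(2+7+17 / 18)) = -39366 / 15215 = -2.59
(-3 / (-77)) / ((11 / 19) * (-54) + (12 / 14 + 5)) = -57 / 37169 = -0.00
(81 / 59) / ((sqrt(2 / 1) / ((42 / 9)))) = 4.53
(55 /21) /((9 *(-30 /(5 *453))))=-8305 /378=-21.97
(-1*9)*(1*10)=-90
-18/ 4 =-9/ 2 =-4.50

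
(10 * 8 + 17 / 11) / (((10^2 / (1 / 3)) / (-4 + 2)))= -0.54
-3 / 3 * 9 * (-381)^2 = -1306449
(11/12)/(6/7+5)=77/492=0.16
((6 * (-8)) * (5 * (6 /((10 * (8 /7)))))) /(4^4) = -63 /128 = -0.49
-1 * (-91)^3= 753571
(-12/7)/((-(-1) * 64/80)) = -15/7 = -2.14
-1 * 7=-7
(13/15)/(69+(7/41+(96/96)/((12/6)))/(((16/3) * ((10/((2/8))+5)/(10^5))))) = 533/214310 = 0.00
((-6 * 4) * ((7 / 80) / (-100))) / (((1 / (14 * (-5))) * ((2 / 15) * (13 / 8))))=-441 / 65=-6.78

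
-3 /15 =-0.20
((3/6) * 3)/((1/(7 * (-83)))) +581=-581/2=-290.50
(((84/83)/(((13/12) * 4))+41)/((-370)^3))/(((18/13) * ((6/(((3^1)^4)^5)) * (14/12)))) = -17236724976099/58858786000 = -292.85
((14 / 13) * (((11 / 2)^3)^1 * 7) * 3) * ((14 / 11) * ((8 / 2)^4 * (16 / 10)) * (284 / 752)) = 2263075584 / 3055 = 740777.61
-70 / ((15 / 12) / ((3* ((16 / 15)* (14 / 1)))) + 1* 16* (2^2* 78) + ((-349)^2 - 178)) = -12544 / 22689413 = -0.00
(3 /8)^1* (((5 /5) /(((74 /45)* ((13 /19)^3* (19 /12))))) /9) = 16245 /325156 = 0.05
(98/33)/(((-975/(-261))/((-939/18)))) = -444773/10725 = -41.47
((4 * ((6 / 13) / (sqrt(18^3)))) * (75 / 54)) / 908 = 0.00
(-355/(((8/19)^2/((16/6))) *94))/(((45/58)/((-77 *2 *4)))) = 57234023/1269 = 45101.67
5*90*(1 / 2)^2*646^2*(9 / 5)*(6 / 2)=253519470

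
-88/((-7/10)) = 880/7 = 125.71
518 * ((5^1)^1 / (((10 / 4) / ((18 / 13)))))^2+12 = 673356 / 169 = 3984.36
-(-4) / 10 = 2 / 5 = 0.40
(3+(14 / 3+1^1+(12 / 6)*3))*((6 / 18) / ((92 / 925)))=10175 / 207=49.15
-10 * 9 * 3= -270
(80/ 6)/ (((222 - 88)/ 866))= 17320/ 201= 86.17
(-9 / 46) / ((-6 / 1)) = 3 / 92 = 0.03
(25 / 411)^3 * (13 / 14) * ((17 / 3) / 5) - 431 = -1256758373537 / 2915914302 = -431.00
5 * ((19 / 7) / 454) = 95 / 3178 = 0.03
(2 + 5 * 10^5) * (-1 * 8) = -4000016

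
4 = 4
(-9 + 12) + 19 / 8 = 43 / 8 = 5.38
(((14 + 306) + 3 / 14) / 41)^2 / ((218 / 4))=20097289 / 17956442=1.12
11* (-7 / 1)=-77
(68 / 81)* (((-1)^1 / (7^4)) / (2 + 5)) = -68 / 1361367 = -0.00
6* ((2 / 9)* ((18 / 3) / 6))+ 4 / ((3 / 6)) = 28 / 3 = 9.33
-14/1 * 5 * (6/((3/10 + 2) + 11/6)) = -3150/31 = -101.61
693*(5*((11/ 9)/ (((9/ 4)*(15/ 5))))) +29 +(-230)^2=53556.41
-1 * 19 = -19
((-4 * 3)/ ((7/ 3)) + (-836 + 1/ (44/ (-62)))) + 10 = -128213/ 154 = -832.55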